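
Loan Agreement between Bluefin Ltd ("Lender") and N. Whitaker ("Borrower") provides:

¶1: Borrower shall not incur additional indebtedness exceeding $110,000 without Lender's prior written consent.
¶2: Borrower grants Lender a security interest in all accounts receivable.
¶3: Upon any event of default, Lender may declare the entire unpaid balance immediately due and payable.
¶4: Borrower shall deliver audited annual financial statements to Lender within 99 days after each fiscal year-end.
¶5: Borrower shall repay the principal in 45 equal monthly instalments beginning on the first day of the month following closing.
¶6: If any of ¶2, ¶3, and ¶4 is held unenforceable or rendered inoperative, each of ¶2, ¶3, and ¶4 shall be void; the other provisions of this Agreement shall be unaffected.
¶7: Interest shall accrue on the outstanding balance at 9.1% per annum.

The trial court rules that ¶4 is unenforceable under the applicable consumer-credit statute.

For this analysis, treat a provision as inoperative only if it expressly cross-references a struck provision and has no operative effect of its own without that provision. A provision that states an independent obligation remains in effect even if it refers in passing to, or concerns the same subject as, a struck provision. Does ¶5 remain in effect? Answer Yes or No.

¶4 is struck. No other provision's operative terms depend on ¶4. ¶6 declares ¶2, ¶3, and ¶4 mutually dependent; since one of them has fallen, all of them are of no effect. That brings down ¶2 and ¶3 as well. The remainder continues in force under ¶6. That leaves ¶1, ¶5, ¶6, and ¶7 in effect. ¶5 is among the surviving provisions, so the answer is yes.

Yes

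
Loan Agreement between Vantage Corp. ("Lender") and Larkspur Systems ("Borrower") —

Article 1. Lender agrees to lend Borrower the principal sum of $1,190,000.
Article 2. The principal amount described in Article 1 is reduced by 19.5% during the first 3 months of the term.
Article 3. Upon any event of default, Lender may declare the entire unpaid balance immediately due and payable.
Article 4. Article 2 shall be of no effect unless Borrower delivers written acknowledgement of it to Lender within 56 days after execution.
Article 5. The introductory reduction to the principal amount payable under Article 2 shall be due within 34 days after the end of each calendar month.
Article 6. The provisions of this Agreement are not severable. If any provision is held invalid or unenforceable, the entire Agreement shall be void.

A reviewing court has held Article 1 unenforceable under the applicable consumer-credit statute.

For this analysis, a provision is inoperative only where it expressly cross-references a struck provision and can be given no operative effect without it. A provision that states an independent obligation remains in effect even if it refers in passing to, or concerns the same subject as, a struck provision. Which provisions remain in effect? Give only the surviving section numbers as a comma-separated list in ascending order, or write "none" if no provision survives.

none

Article 1 is struck. The whole of Article 2 is the introductory reduction to the principal amount, defined by reference to Article 1, so Article 2 cannot stand once Article 1 is removed. Article 4 operates only by reference to Article 2, so it falls with Article 2. Article 5 has no operative effect of its own apart from Article 2 and is therefore inoperative. Article 6 provides that the Agreement is not severable, so the invalidity of any one provision voids the entire Agreement. No provision of the Agreement survives.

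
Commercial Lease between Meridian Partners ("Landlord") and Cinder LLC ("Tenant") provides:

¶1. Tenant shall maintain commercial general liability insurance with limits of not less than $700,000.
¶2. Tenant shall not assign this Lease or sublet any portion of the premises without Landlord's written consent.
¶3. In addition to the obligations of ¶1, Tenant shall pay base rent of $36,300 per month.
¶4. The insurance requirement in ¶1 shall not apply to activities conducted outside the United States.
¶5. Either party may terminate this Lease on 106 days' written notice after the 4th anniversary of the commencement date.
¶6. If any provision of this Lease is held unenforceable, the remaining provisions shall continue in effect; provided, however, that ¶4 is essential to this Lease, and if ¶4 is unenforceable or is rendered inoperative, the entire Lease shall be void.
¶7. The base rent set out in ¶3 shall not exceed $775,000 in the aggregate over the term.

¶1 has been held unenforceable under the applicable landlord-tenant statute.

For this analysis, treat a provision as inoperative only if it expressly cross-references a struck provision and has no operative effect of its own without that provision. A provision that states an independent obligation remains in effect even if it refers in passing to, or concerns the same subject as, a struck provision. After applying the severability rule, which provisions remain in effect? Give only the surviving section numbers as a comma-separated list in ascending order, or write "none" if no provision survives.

none

¶1 is struck. The whole of ¶4 is the carve-out from the insurance requirement, defined by reference to ¶1, so ¶4 cannot stand once ¶1 is removed. ¶6 makes ¶4 an essential term, and ¶4 has been rendered inoperative by the cascade; under ¶6, the entire Lease is therefore void. No provision of the Lease survives.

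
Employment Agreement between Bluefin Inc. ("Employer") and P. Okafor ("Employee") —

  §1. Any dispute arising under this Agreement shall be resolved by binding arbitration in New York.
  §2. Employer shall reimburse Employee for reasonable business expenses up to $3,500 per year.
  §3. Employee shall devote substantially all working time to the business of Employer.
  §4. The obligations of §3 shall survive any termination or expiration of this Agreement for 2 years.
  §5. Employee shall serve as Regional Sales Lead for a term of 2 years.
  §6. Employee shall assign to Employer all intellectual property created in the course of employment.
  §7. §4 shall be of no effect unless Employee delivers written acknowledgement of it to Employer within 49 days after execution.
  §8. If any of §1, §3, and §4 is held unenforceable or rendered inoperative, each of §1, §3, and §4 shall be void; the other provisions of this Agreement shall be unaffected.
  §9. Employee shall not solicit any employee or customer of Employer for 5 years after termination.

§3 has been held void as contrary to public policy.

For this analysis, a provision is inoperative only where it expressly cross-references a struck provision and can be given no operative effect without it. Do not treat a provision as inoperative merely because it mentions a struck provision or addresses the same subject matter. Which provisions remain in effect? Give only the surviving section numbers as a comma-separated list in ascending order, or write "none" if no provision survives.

2, 5, 6, 8, 9

§3 is struck. §4 merely fixes the survival period for §3; with §3 gone it has nothing to operate on and falls away. §7 merely fixes the acknowledgement condition for §4; with §4 gone it has nothing to operate on and falls away. §8 declares §1, §3, and §4 mutually dependent; since one of them has fallen, all of them are of no effect. That brings down §1 as well. The remainder continues in force under §8. The provisions still in force are §2, §5, §6, §8, and §9.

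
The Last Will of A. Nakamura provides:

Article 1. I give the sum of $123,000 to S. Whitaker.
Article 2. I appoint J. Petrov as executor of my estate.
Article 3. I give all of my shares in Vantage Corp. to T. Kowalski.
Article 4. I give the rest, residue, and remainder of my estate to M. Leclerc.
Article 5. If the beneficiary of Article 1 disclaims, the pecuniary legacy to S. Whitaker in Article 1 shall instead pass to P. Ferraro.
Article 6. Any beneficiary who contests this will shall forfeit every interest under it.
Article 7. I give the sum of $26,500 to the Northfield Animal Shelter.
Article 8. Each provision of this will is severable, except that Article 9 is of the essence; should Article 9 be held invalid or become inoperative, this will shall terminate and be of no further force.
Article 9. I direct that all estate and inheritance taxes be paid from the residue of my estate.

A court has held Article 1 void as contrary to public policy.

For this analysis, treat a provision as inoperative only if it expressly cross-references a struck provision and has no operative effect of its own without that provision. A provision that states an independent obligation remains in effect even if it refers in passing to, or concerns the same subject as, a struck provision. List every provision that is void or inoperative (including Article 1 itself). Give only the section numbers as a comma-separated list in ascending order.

1, 5

Article 1 is struck. Article 5 merely fixes the alternative disposition for Article 1; with Article 1 gone it has nothing to operate on and falls away. Article 8 makes Article 9 an essential term, but Article 9 is unaffected, so the severability proviso in Article 8 preserves the remaining provisions. That leaves Article 2, Article 3, Article 4, Article 6, Article 7, Article 8, and Article 9 in effect.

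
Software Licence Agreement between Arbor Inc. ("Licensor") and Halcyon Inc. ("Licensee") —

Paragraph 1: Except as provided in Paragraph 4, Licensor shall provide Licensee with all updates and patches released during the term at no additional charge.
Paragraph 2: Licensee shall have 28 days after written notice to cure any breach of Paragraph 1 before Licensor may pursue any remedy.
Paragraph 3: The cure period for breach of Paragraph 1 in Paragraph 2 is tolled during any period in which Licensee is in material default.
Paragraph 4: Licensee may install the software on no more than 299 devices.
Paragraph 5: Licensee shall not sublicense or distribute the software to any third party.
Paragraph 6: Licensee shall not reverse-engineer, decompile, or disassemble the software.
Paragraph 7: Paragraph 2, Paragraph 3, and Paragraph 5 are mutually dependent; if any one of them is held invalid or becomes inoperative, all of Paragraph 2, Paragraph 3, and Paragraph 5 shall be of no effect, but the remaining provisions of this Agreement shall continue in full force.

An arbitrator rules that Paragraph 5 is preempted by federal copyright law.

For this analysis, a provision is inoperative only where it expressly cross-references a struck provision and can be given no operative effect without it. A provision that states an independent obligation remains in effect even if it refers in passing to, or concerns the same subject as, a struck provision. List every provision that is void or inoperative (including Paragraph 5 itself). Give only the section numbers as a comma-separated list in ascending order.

2, 3, 5

Paragraph 5 is struck. Nothing else in the Agreement is defined by reference to Paragraph 5. Paragraph 7 declares Paragraph 2, Paragraph 3, and Paragraph 5 mutually dependent; since one of them has fallen, all of them are of no effect. That brings down Paragraph 2 and Paragraph 3 as well. The remainder continues in force under Paragraph 7. Paragraph 1, Paragraph 4, Paragraph 6, and Paragraph 7 remain in effect.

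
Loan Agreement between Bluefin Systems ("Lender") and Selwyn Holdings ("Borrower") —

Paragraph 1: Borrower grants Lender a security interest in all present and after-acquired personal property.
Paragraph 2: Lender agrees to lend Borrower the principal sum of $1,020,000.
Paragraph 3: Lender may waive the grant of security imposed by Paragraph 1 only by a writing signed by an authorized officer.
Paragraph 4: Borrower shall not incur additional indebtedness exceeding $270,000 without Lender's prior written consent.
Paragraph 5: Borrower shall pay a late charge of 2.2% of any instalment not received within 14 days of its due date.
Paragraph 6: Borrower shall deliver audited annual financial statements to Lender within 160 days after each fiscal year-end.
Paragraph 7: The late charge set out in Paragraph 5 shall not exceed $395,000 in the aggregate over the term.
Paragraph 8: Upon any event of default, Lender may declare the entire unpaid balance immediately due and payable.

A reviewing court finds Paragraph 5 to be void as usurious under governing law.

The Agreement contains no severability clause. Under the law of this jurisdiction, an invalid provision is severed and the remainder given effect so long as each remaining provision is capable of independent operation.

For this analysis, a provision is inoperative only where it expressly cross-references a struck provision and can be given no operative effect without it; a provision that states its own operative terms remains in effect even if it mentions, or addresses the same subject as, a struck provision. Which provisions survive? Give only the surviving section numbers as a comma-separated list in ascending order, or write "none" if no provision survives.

1, 2, 3, 4, 6, 8

Paragraph 5 is struck. The whole of Paragraph 7 is the aggregate cap on the late charge, defined by reference to Paragraph 5, so Paragraph 7 cannot stand once Paragraph 5 is removed. Under the stated default rule, only provisions that cannot operate independently fall away; the rest are enforced. Paragraph 1, Paragraph 2, Paragraph 3, Paragraph 4, Paragraph 6, and Paragraph 8 remain in effect.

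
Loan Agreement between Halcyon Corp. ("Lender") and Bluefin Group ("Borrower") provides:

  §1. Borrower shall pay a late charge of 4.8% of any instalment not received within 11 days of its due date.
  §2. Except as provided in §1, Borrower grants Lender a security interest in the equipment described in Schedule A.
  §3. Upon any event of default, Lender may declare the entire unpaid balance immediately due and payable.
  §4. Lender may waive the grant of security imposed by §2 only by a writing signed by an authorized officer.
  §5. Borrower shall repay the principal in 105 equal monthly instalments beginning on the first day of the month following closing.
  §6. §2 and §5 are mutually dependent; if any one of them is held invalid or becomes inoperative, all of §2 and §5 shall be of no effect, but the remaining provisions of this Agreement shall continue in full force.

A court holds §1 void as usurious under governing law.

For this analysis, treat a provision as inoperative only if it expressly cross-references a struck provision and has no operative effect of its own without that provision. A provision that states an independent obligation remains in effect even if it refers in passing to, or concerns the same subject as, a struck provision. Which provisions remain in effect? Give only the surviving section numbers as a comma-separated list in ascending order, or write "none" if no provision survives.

§1 is struck. §2 mentions §1 but its own obligation stands independently of §1, so §2 is not affected. No other provision's operative terms depend on §1. §6 ties §2 and §5 together, but none of those is affected here; the remaining provisions continue in force under §6. The provisions still in force are §2, §3, §4, §5, and §6.

2, 3, 4, 5, 6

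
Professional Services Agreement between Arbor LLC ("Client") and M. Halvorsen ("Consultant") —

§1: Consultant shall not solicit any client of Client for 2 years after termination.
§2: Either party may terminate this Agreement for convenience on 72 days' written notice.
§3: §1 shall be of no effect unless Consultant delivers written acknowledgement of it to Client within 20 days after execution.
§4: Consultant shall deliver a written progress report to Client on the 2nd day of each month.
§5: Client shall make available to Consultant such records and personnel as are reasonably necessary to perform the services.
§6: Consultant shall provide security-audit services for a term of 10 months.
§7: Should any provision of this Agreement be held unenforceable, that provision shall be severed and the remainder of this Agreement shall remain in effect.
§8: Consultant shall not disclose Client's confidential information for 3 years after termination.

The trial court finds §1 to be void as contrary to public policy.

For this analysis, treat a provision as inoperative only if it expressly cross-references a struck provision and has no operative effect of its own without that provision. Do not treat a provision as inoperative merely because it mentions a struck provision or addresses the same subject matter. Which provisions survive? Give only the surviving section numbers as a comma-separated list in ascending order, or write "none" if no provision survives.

§1 is struck. §3 operates only by reference to §1, so it falls with §1. Under the severability clause in §7, the remaining provisions continue in force. §2, §4, §5, §6, §7, and §8 remain in effect.

2, 4, 5, 6, 7, 8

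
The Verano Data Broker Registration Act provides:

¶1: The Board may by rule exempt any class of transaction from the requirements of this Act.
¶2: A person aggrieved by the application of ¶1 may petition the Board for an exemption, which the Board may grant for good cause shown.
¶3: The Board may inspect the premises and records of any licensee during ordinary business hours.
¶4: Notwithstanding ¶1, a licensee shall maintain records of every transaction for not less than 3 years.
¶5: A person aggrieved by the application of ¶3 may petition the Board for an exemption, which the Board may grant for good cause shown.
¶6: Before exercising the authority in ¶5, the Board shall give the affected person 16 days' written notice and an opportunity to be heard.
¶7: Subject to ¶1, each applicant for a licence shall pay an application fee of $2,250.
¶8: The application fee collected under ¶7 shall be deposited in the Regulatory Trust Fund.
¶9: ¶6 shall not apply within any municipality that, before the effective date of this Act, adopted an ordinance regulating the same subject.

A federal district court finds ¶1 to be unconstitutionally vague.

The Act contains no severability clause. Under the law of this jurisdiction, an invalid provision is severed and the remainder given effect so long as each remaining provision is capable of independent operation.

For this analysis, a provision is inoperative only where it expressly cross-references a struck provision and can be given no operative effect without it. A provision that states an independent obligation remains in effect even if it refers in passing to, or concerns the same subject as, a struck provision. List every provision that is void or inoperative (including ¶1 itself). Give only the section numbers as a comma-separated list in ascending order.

¶1 is struck. The only function of ¶2 is the exemption procedure for ¶1, so it cannot stand once ¶1 is removed. ¶7 mentions ¶1 but its own obligation stands independently of ¶1, so ¶7 is not affected. Although ¶4 refers to ¶1, its operative terms do not depend on ¶1, so it remains in effect. Under the stated default rule, only provisions that cannot operate independently fall away; the rest are enforced. The provisions still in force are ¶3, ¶4, ¶5, ¶6, ¶7, ¶8, and ¶9.

1, 2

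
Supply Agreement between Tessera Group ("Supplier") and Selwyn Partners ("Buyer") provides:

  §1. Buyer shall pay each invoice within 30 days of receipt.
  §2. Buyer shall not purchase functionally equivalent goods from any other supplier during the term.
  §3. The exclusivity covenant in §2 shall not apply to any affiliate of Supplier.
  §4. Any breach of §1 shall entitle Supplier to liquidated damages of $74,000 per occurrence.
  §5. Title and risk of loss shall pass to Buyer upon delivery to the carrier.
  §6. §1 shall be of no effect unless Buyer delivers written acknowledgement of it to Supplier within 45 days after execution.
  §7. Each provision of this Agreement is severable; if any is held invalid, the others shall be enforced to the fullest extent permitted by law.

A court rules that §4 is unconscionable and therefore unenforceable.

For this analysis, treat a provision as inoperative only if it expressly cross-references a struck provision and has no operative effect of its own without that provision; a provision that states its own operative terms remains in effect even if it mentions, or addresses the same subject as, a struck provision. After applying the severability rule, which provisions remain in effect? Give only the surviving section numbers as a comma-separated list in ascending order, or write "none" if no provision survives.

§4 is struck. No other provision's operative terms depend on §4. §7 is a severability clause and preserves every provision that can still be given independent effect. §1, §2, §3, §5, §6, and §7 remain in effect.

1, 2, 3, 5, 6, 7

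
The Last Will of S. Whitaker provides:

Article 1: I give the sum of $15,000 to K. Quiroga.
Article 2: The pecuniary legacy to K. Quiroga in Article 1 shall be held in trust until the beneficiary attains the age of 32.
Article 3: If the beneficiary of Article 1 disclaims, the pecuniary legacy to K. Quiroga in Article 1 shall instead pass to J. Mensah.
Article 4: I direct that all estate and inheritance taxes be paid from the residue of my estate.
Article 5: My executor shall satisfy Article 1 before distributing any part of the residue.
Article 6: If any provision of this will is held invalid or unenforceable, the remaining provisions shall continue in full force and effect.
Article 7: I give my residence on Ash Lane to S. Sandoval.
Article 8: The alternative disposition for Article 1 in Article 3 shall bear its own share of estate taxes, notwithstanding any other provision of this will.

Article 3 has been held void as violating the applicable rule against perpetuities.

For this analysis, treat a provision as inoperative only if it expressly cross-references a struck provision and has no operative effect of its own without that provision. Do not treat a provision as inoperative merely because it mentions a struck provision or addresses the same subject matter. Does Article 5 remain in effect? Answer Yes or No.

Yes

Article 3 is struck. Article 8 operates only by reference to Article 3, so it falls with Article 3. Article 6 is a severability clause and preserves every provision that can still be given independent effect. The provisions still in force are Article 1, Article 2, Article 4, Article 5, Article 6, and Article 7. Article 5 is among the surviving provisions, so the answer is yes.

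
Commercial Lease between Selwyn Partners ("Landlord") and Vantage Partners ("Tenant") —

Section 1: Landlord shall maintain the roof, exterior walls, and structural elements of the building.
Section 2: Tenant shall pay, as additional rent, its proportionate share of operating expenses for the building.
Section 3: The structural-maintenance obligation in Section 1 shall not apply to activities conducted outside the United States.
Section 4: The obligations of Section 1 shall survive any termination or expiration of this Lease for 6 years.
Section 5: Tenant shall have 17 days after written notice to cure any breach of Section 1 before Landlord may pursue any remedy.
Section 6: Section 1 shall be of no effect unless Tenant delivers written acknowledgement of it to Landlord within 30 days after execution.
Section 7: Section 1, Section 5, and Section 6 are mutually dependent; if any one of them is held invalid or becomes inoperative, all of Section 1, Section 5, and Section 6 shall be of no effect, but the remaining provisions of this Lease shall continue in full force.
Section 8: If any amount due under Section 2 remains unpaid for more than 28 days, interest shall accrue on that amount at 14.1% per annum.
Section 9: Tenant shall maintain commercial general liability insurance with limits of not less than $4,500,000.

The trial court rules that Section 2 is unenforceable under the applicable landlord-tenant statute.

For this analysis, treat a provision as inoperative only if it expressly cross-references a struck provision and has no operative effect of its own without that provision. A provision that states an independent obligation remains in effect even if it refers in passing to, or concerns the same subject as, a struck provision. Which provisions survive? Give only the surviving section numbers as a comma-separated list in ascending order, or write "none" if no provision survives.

Section 2 is struck. Section 8 operates only by reference to Section 2, so it falls with Section 2. Section 7 ties Section 1, Section 5, and Section 6 together, but none of those is affected here; the remaining provisions continue in force under Section 7. Section 1, Section 3, Section 4, Section 5, Section 6, Section 7, and Section 9 remain in effect.

1, 3, 4, 5, 6, 7, 9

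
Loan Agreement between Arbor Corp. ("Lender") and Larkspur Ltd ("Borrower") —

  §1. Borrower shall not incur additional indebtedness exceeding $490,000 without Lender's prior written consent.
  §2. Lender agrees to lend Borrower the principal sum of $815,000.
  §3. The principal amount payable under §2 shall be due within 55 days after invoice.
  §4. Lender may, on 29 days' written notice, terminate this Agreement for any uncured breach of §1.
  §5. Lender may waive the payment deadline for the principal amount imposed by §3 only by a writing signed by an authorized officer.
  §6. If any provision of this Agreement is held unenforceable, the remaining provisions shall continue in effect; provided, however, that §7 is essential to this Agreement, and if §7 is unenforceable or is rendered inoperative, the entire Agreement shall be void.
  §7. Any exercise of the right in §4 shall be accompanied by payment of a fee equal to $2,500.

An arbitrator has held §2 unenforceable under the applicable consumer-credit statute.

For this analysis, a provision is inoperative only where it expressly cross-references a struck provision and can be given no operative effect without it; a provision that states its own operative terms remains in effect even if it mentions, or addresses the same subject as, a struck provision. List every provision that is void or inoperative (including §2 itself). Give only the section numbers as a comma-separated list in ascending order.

2, 3, 5

§2 is struck. The whole of §3 is the payment deadline for the principal amount, defined by reference to §2, so §3 cannot stand once §2 is removed. The only function of §5 is the waiver condition for §3, so it cannot stand once §3 is removed. §6 makes §7 an essential term, but §7 is unaffected, so the severability proviso in §6 preserves the remaining provisions. The provisions still in force are §1, §4, §6, and §7.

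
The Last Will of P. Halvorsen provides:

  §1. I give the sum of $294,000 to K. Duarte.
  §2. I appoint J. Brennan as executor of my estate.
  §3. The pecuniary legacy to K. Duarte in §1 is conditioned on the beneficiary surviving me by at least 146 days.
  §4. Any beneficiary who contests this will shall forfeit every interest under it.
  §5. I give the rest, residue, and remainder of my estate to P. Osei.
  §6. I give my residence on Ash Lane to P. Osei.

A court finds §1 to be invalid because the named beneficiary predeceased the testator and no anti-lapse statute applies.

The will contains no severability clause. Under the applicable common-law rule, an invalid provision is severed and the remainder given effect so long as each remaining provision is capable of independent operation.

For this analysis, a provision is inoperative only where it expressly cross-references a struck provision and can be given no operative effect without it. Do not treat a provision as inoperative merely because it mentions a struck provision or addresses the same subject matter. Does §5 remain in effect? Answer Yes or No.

§1 is struck. §3 merely fixes the survivorship condition on §1; with §1 gone it has nothing to operate on and falls away. With no severability clause, the stated default rule severs what cannot stand and enforces each remaining provision that can operate on its own. §2, §4, §5, and §6 remain in effect. §5 is among the surviving provisions, so the answer is yes.

Yes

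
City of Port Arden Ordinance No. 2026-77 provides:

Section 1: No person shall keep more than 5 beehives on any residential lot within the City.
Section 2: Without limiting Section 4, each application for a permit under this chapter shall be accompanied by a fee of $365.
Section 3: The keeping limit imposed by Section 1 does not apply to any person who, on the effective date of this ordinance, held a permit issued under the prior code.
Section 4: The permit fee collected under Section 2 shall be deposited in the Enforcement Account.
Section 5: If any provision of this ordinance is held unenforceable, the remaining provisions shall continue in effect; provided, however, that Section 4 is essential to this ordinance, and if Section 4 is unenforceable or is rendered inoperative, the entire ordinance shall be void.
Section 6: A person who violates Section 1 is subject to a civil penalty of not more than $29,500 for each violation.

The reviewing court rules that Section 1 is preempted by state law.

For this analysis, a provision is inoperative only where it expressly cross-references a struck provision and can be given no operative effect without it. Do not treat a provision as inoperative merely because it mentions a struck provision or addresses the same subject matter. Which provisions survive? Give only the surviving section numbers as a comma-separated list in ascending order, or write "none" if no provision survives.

2, 4, 5

Section 1 is struck. Section 3 merely fixes the grandfather exemption from Section 1; with Section 1 gone it has nothing to operate on and falls away. The only function of Section 6 is the civil penalty for violating Section 1, so it cannot stand once Section 1 is removed. Section 5 makes Section 4 an essential term, but Section 4 is unaffected, so the severability proviso in Section 5 preserves the remaining provisions. The provisions still in force are Section 2, Section 4, and Section 5.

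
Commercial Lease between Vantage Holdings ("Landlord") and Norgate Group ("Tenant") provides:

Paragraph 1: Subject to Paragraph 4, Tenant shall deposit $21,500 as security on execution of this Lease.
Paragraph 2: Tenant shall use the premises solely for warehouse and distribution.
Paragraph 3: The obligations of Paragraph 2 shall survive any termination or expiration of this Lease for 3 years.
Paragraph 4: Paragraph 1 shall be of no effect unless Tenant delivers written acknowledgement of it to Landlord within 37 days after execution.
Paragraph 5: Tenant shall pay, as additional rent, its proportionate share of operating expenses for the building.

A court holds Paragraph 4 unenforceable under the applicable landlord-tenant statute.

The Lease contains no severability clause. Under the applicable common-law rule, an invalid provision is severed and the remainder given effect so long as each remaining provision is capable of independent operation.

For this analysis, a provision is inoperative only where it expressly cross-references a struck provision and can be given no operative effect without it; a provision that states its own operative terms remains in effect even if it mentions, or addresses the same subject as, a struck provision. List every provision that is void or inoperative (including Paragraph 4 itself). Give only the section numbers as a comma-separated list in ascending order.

Paragraph 4 is struck. Although Paragraph 1 refers to Paragraph 4, its operative terms do not depend on Paragraph 4, so it remains in effect. No other provision's operative terms depend on Paragraph 4. Under the stated default rule, only provisions that cannot operate independently fall away; the rest are enforced. Paragraph 1, Paragraph 2, Paragraph 3, and Paragraph 5 remain in effect.

4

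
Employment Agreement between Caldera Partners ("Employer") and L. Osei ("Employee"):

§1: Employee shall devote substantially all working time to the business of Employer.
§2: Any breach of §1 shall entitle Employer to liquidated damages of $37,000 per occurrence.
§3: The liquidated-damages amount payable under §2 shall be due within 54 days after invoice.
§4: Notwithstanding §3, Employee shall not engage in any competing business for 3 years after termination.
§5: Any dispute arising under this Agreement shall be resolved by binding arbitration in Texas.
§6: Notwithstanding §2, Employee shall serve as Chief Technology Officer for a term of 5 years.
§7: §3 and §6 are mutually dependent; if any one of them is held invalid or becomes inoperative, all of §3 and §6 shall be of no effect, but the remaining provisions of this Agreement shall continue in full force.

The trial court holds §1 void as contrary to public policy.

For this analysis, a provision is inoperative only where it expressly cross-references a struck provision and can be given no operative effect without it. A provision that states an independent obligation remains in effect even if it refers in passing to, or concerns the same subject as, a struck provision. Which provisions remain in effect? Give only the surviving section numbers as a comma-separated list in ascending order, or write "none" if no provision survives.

4, 5, 7

§1 is struck. §2 does nothing except set the liquidated-damages amount by reference to §1; with §1 gone it has no independent effect and is inoperative. The whole of §3 is the payment deadline for the liquidated-damages amount, defined by reference to §2, so §3 cannot stand once §2 is removed. Although §4 refers to §3, its operative terms do not depend on §3, so it remains in effect. §7 declares §3 and §6 mutually dependent; since one of them has fallen, all of them are of no effect. That brings down §6 as well. The remainder continues in force under §7. The provisions still in force are §4, §5, and §7.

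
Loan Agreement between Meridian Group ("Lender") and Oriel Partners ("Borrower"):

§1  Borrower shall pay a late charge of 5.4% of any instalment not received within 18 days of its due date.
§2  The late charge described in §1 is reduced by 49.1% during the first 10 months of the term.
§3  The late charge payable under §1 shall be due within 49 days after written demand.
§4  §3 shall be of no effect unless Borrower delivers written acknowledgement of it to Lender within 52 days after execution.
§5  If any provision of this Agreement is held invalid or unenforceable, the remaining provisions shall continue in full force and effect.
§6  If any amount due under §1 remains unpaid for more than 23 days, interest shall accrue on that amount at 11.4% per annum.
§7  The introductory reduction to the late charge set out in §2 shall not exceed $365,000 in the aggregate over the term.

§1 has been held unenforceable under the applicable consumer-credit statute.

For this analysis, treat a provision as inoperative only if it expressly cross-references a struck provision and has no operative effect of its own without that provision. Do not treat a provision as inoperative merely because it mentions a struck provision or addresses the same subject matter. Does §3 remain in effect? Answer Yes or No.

No

§1 is struck. §2 does nothing except set the introductory reduction to the late charge by reference to §1; with §1 gone it has no independent effect and is inoperative. §3 has no operative effect of its own apart from §1 and is therefore inoperative. §6 operates only by reference to §1, so it falls with §1. §4 merely fixes the acknowledgement condition for §3; with §3 gone it has nothing to operate on and falls away. The whole of §7 is the aggregate cap on the introductory reduction to the late charge, defined by reference to §2, so §7 cannot stand once §2 is removed. Under the severability clause in §5, the remaining provisions continue in force. Only §5 remains in effect. §3 is among the inoperative provisions, so the answer is no.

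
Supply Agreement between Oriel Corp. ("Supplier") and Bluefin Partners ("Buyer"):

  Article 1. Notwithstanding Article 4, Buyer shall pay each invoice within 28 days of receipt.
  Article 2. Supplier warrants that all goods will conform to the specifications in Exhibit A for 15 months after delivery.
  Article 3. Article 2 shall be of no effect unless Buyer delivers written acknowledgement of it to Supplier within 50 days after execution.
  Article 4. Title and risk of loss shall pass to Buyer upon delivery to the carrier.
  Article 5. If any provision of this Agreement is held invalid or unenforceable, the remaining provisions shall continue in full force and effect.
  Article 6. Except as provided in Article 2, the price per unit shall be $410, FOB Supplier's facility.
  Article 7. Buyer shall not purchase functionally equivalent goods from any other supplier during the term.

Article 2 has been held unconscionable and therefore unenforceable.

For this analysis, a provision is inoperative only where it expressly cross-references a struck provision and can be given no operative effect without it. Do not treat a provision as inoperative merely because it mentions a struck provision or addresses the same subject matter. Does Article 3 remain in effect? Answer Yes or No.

No

Article 2 is struck. Article 3 has no operative effect of its own apart from Article 2 and is therefore inoperative. Article 6 mentions Article 2 but its own obligation stands independently of Article 2, so Article 6 is not affected. Under the severability clause in Article 5, the remaining provisions continue in force. The provisions still in force are Article 1, Article 4, Article 5, Article 6, and Article 7. Article 3 is among the inoperative provisions, so the answer is no.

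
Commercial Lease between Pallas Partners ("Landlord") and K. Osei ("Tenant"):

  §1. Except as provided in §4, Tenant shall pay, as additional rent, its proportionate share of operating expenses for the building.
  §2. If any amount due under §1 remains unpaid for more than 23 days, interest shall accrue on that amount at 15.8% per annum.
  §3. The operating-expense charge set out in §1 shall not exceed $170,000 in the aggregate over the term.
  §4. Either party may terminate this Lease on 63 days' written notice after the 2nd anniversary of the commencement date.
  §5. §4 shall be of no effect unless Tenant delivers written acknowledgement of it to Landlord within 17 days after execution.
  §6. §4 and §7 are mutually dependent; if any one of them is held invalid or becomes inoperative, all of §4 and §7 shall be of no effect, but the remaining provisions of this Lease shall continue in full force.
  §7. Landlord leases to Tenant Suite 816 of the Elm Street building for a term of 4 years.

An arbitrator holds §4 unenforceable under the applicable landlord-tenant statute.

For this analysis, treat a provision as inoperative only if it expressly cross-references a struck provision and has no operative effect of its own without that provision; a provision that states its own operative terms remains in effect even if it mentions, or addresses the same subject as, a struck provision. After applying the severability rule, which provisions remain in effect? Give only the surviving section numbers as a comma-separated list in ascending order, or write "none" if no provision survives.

§4 is struck. §5 operates only by reference to §4, so it falls with §4. §1 mentions §4 but its own obligation stands independently of §4, so §1 is not affected. §6 declares §4 and §7 mutually dependent; since one of them has fallen, all of them are of no effect. That brings down §7 as well. The remainder continues in force under §6. That leaves §1, §2, §3, and §6 in effect.

1, 2, 3, 6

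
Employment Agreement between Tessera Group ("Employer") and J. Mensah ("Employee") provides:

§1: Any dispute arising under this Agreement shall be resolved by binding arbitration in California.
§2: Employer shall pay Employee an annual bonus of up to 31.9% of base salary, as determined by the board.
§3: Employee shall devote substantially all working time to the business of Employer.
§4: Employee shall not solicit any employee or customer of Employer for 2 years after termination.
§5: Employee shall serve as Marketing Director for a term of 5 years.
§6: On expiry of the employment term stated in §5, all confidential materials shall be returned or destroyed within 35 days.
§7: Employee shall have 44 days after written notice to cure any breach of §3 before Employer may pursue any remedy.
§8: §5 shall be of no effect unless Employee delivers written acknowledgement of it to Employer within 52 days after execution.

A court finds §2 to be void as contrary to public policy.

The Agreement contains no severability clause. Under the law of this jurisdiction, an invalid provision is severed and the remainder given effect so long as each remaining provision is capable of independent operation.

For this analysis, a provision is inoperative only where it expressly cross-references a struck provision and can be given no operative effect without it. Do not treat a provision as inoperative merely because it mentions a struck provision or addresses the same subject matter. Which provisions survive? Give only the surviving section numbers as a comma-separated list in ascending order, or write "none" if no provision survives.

§2 is struck. Nothing else in the Agreement is defined by reference to §2. With no severability clause, the stated default rule severs what cannot stand and enforces each remaining provision that can operate on its own. The provisions still in force are §1, §3, §4, §5, §6, §7, and §8.

1, 3, 4, 5, 6, 7, 8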